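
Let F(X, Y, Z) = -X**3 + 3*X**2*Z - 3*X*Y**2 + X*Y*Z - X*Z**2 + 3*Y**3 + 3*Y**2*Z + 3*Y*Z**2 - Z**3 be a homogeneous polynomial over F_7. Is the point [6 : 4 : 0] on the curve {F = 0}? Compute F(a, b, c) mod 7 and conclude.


F(6,4,0) ≡ 3 (mod 7); P is NOT on the curve.

Evaluate F(6, 4, 0) term-by-term (mod 7).
  -X**3 ↦ -1·216·1·1 = -216
  3*X**2*Z ↦ 3·36·1·0 = 0
  -3*X*Y**2 ↦ -3·6·16·1 = -288
  X*Y*Z ↦ 1·6·4·0 = 0
  -X*Z**2 ↦ -1·6·1·0 = 0
  3*Y**3 ↦ 3·1·64·1 = 192
  3*Y**2*Z ↦ 3·1·16·0 = 0
  3*Y*Z**2 ↦ 3·1·4·0 = 0
  -Z**3 ↦ -1·1·1·0 = 0
Sum: F(6, 4, 0) = (-216) + (0) + (-288) + (0) + (0) + (192) + (0) + (0) + (0) = -312.
Reducing mod 7: -312 ≡ 3 (mod 7).
Since F(a, b, c) ≡ 3 ≠ 0 (mod 7), P does NOT lie on the curve.


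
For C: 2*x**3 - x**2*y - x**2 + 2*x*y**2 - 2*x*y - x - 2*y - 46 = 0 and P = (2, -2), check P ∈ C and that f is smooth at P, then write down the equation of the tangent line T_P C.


Tangent line at P: 39*x - 26*y - 130 = 0.

Step 1: f(2, -2) = 0, so P lies on C.
Step 2: partial derivatives
  f_x(x, y) = 6*x**2 - 2*x*y - 2*x + 2*y**2 - 2*y - 1, f_y(x, y) = -x**2 + 4*x*y - 2*x - 2.
  f_x(P) = 39, f_y(P) = -26 (gradient nonzero, so P is smooth).
Step 3: tangent line at P: 39·(x − 2) + -26·(y − -2) = 0.
Expanding: 39*x - 26*y - 130 = 0.


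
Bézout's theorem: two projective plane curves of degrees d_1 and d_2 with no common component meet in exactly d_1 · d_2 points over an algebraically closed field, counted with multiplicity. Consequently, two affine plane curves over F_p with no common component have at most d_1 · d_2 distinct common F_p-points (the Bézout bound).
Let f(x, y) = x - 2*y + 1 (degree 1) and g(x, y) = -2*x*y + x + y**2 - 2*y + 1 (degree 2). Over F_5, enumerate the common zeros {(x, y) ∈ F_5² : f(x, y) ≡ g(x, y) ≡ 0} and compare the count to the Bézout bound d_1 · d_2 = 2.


Common zeros: {(2, 4), (4, 0)}; count = 2; Bézout bound = 2.

deg(f) = 1, deg(g) = 2, so Bézout bound = 2.
Scan x ∈ F_5. For each x, list the y ∈ F_5 with f(x, y) ≡ 0 and those with g(x, y) ≡ 0 (mod 5); the common zeros in that column are the intersection.
  x = 0: f ≡ 0 at y ∈ {3}; g ≡ 0 at y ∈ {1}; common: ∅.
  x = 1: f ≡ 0 at y ∈ {1}; g ≡ 0 at y ∈ ∅; common: ∅.
  x = 2: f ≡ 0 at y ∈ {4}; g ≡ 0 at y ∈ {2, 4}; common: {4}.
  x = 3: f ≡ 0 at y ∈ {2}; g ≡ 0 at y ∈ ∅; common: ∅.
  x = 4: f ≡ 0 at y ∈ {0}; g ≡ 0 at y ∈ {0}; common: {0}.
Collecting: common zeros = {(2, 4), (4, 0)}, so the count is 2.
Comparison with the Bézout bound: 2 ≤ 2 = deg(f)·deg(g), as expected for curves with no common component (the bound is attained).


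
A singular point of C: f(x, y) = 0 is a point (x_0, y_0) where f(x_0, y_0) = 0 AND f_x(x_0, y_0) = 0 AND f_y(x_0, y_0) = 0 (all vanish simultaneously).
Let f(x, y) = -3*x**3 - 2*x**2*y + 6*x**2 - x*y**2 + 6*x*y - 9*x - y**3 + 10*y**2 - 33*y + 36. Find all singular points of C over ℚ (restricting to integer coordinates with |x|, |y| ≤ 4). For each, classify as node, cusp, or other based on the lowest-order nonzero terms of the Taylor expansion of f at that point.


Singular points: {(0, 3)}; classification: cusp.

Compute partial derivatives:
  f_x = -9*x**2 - 4*x*y + 12*x - y**2 + 6*y - 9.
  f_y = -2*x**2 - 2*x*y + 6*x - 3*y**2 + 20*y - 33.
Scan x_0 ∈ {−4, ..., 4}. For each x_0, f_y(x_0, y) is a polynomial in y; find its integer roots y ∈ {−4, ..., 4}, then test f_x and f at those candidates.
  x = -4: f_y(-4, y) = -3*y**2 + 28*y - 89; no integer root y with |y| ≤ 4.
  x = -3: f_y(-3, y) = -3*y**2 + 26*y - 69; no integer root y with |y| ≤ 4.
  x = -2: f_y(-2, y) = -3*y**2 + 24*y - 53; no integer root y with |y| ≤ 4.
  x = -1: f_y(-1, y) = -3*y**2 + 22*y - 41; no integer root y with |y| ≤ 4.
  x = 0: f_y(0, y) = -3*y**2 + 20*y - 33; vanishes at y ∈ {3}. (0, 3): f_x = 0, f = 0 — SINGULAR.
  x = 1: f_y(1, y) = -3*y**2 + 18*y - 29; no integer root y with |y| ≤ 4.
  x = 2: f_y(2, y) = -3*y**2 + 16*y - 29; no integer root y with |y| ≤ 4.
  x = 3: f_y(3, y) = -3*y**2 + 14*y - 33; no integer root y with |y| ≤ 4.
  x = 4: f_y(4, y) = -3*y**2 + 12*y - 41; no integer root y with |y| ≤ 4.
Only singular point on the grid: (0, 3).
Classify: substitute x = 0 + u, y = 3 + v and expand: f = -3*u**3 - 2*u**2*v - u*v**2 - v**3 + v**2.
No constant or linear terms (consistent with a singular point). Quadratic part: v**2. Cubic part: -3*u**3 - 2*u**2*v - u*v**2 - v**3.
The quadratic part v**2 is a perfect square, so there is a single (double) tangent line v = 0, i.e. y = 3. Restricting the cubic part to that line (v = 0) leaves -3*u**3 ≠ 0, so f is not divisible by v and the branch is v² ≈ 3*u**3 to lowest order — this is a cusp.
Classification: cusp.


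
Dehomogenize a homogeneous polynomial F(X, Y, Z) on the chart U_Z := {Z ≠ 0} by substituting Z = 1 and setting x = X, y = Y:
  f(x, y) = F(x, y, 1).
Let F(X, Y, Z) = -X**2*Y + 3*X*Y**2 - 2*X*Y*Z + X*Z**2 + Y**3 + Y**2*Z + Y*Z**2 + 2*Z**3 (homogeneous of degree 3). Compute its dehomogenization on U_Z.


f(x, y) = -x**2*y + 3*x*y**2 - 2*x*y + x + y**3 + y**2 + y + 2

On U_Z we set Z = 1. Each monomial c·X^i·Y^j·Z^k in F becomes c·x^i·y^j·1^k = c·x^i·y^j.
Substituting Z = 1: F(X, Y, 1) = -x**2*y + 3*x*y**2 - 2*x*y + x + y**3 + y**2 + y + 2.
Note: deg(f) ≤ deg(F) = 3; strict inequality happens when F is divisible by Z (lost terms).


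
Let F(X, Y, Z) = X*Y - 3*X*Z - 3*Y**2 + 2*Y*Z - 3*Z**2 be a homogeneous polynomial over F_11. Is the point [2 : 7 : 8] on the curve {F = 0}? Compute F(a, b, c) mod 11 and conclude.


F(2,7,8) ≡ 3 (mod 11); P is NOT on the curve.

Evaluate F(2, 7, 8) term-by-term (mod 11).
  X*Y ↦ 1·2·7·1 = 14
  -3*X*Z ↦ -3·2·1·8 = -48
  -3*Y**2 ↦ -3·1·49·1 = -147
  2*Y*Z ↦ 2·1·7·8 = 112
  -3*Z**2 ↦ -3·1·1·64 = -192
Sum: F(2, 7, 8) = (14) + (-48) + (-147) + (112) + (-192) = -261.
Reducing mod 11: -261 ≡ 3 (mod 11).
Since F(a, b, c) ≡ 3 ≠ 0 (mod 11), P does NOT lie on the curve.


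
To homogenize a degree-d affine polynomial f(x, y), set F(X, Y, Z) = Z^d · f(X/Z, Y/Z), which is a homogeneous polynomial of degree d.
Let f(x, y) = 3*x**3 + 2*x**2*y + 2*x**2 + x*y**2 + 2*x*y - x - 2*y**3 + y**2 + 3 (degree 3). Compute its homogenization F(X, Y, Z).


F(X, Y, Z) = 3*X**3 + 2*X**2*Y + 2*X**2*Z + X*Y**2 + 2*X*Y*Z - X*Z**2 - 2*Y**3 + Y**2*Z + 3*Z**3

deg(f) = 3.
Substitute x = X/Z, y = Y/Z into f, then multiply by Z^3.
  monomial 3·x^3·y^0 ↦ 3·X^3·Y^0·Z^0.
  monomial 2·x^2·y^1 ↦ 2·X^2·Y^1·Z^0.
  monomial 2·x^2·y^0 ↦ 2·X^2·Y^0·Z^1.
  monomial 1·x^1·y^2 ↦ 1·X^1·Y^2·Z^0.
  monomial 2·x^1·y^1 ↦ 2·X^1·Y^1·Z^1.
  monomial -1·x^1·y^0 ↦ -1·X^1·Y^0·Z^2.
  monomial -2·x^0·y^3 ↦ -2·X^0·Y^3·Z^0.
  monomial 1·x^0·y^2 ↦ 1·X^0·Y^2·Z^1.
  monomial 3·x^0·y^0 ↦ 3·X^0·Y^0·Z^3.
Collecting: F(X, Y, Z) = 3*X**3 + 2*X**2*Y + 2*X**2*Z + X*Y**2 + 2*X*Y*Z - X*Z**2 - 2*Y**3 + Y**2*Z + 3*Z**3.


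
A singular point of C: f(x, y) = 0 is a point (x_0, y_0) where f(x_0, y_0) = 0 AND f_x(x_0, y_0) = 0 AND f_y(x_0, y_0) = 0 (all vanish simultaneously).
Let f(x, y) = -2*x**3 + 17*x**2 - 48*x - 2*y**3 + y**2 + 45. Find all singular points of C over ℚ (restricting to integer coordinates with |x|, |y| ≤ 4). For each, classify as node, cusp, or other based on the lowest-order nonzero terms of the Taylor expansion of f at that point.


Singular points: {(3, 0)}; classification: node.

Compute partial derivatives:
  f_x = -6*x**2 + 34*x - 48.
  f_y = -6*y**2 + 2*y.
Scan x_0 ∈ {−4, ..., 4}. For each x_0, f_y(x_0, y) is a polynomial in y; find its integer roots y ∈ {−4, ..., 4}, then test f_x and f at those candidates.
  x = -4: f_y(-4, y) = -6*y**2 + 2*y; vanishes at y ∈ {0}. (-4, 0): f_x = -280 ≠ 0.
  x = -3: f_y(-3, y) = -6*y**2 + 2*y; vanishes at y ∈ {0}. (-3, 0): f_x = -204 ≠ 0.
  x = -2: f_y(-2, y) = -6*y**2 + 2*y; vanishes at y ∈ {0}. (-2, 0): f_x = -140 ≠ 0.
  x = -1: f_y(-1, y) = -6*y**2 + 2*y; vanishes at y ∈ {0}. (-1, 0): f_x = -88 ≠ 0.
  x = 0: f_y(0, y) = -6*y**2 + 2*y; vanishes at y ∈ {0}. (0, 0): f_x = -48 ≠ 0.
  x = 1: f_y(1, y) = -6*y**2 + 2*y; vanishes at y ∈ {0}. (1, 0): f_x = -20 ≠ 0.
  x = 2: f_y(2, y) = -6*y**2 + 2*y; vanishes at y ∈ {0}. (2, 0): f_x = -4 ≠ 0.
  x = 3: f_y(3, y) = -6*y**2 + 2*y; vanishes at y ∈ {0}. (3, 0): f_x = 0, f = 0 — SINGULAR.
  x = 4: f_y(4, y) = -6*y**2 + 2*y; vanishes at y ∈ {0}. (4, 0): f_x = -8 ≠ 0.
Only singular point on the grid: (3, 0).
Classify: substitute x = 3 + u, y = 0 + v and expand: f = -2*u**3 - u**2 - 2*v**3 + v**2.
No constant or linear terms (consistent with a singular point). Quadratic part: -u**2 + v**2. Cubic part: -2*u**3 - 2*v**3.
The quadratic part v**2 - u**2 = (v − u)(v + u) splits into two distinct linear factors, so there are two distinct tangent lines y − 0 = ±(x − 3) — this is a node (ordinary double point).
Classification: node.


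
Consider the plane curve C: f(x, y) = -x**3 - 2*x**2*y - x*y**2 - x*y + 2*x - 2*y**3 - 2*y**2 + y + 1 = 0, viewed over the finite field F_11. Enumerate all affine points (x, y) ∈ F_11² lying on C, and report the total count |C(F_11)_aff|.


Affine F_11-points: {(0, 10), (1, 6), (2, 4), (3, 4), (3, 5), (4, 0), (4, 2), (4, 6), (5, 6), (6, 10), (7, 10), (8, 0), (9, 4), (10, 0), (10, 5)}; count = 15.

For each of the 121 pairs (x, y) ∈ F_11², evaluate f(x, y) mod 11. Record the zeros.
  x = 0: [0↦1, 1↦9, 2↦1, 3↦9, 4↦10, 5↦3, 6↦9, 7↦5, 8↦1, 9↦7, 10↦0]  zeros at y ∈ {10}
  x = 1: [0↦2, 1↦6, 2↦3, 3↦3, 4↦5, 5↦8, 6↦0, 7↦2, 8↦2, 9↦10, 10↦3]  zeros at y ∈ {6}
  x = 2: [0↦8, 1↦4, 2↦2, 3↦1, 4↦0, 5↦9, 6↦5, 7↦9, 8↦9, 9↦4, 10↦4]  zeros at y ∈ {4}
  x = 3: [0↦2, 1↦8, 2↦3, 3↦8, 4↦0, 5↦0, 6↦7, 7↦9, 8↦5, 9↦5, 10↦8]  zeros at y ∈ {4, 5}
  x = 4: [0↦0, 1↦1, 2↦0, 3↦7, 4↦10, 5↦8, 6↦0, 7↦7, 8↦6, 9↦7, 10↦9]  zeros at y ∈ {0, 2, 6}
  x = 5: [0↦7, 1↦10, 2↦9, 3↦3, 4↦2, 5↦5, 6↦0, 7↦8, 8↦6, 9↦4, 10↦1]  zeros at y ∈ {6}
  x = 6: [0↦6, 1↦7, 2↦2, 3↦1, 4↦3, 5↦7, 6↦1, 7↦6, 8↦10, 9↦1, 10↦0]  zeros at y ∈ {10}
  x = 7: [0↦2, 1↦8, 2↦6, 3↦6, 4↦7, 5↦8, 6↦8, 7↦6, 8↦1, 9↦3, 10↦0]  zeros at y ∈ {10}
  x = 8: [0↦0, 1↦7, 2↦4, 3↦1, 4↦8, 5↦2, 6↦4, 7↦2, 8↦6, 9↦4, 10↦6]  zeros at y ∈ {0}
  x = 9: [0↦5, 1↦9, 2↦1, 3↦2, 4↦0, 5↦5, 6↦5, 7↦10, 8↦8, 9↦9, 10↦1]  zeros at y ∈ {4}
  x = 10: [0↦0, 1↦8, 2↦2, 3↦3, 4↦10, 5↦0, 6↦5, 7↦2, 8↦1, 9↦1, 10↦1]  zeros at y ∈ {0, 5}
Collecting zeros: affine points = {(0, 10), (1, 6), (2, 4), (3, 4), (3, 5), (4, 0), (4, 2), (4, 6), (5, 6), (6, 10), (7, 10), (8, 0), (9, 4), (10, 0), (10, 5)}.
Total count |C(F_11)_aff| = 15.


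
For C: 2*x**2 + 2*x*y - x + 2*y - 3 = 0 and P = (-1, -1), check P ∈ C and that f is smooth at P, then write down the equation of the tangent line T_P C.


Tangent line at P: -7*x - 7 = 0.

Step 1: f(-1, -1) = 0, so P lies on C.
Step 2: partial derivatives
  f_x(x, y) = 4*x + 2*y - 1, f_y(x, y) = 2*x + 2.
  f_x(P) = -7, f_y(P) = 0 (gradient nonzero, so P is smooth).
Step 3: tangent line at P: -7·(x − -1) + 0·(y − -1) = 0.
Expanding: -7*x - 7 = 0.


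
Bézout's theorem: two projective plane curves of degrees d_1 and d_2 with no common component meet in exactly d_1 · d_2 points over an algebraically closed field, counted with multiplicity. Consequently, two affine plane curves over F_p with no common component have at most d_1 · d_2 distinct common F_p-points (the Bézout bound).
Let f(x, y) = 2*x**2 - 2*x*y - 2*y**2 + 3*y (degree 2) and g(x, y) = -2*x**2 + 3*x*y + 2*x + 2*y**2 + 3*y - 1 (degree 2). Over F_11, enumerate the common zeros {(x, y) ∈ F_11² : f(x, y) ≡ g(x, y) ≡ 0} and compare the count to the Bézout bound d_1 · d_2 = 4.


Common zeros: {(8, 6)}; count = 1; Bézout bound = 4.

deg(f) = 2, deg(g) = 2, so Bézout bound = 4.
Scan x ∈ F_11. For each x, list the y ∈ F_11 with f(x, y) ≡ 0 and those with g(x, y) ≡ 0 (mod 11); the common zeros in that column are the intersection.
  x = 0: f ≡ 0 at y ∈ {0, 7}; g ≡ 0 at y ∈ ∅; common: ∅.
  x = 1: f ≡ 0 at y ∈ ∅; g ≡ 0 at y ∈ {4}; common: ∅.
  x = 2: f ≡ 0 at y ∈ ∅; g ≡ 0 at y ∈ {6}; common: ∅.
  x = 3: f ≡ 0 at y ∈ ∅; g ≡ 0 at y ∈ ∅; common: ∅.
  x = 4: f ≡ 0 at y ∈ ∅; g ≡ 0 at y ∈ ∅; common: ∅.
  x = 5: f ≡ 0 at y ∈ {3, 10}; g ≡ 0 at y ∈ {5, 8}; common: ∅.
  x = 6: f ≡ 0 at y ∈ ∅; g ≡ 0 at y ∈ {2, 4}; common: ∅.
  x = 7: f ≡ 0 at y ∈ {4, 7}; g ≡ 0 at y ∈ ∅; common: ∅.
  x = 8: f ≡ 0 at y ∈ {4, 6}; g ≡ 0 at y ∈ {6, 8}; common: {6}.
  x = 9: f ≡ 0 at y ∈ {3, 6}; g ≡ 0 at y ∈ {2, 5}; common: ∅.
  x = 10: f ≡ 0 at y ∈ ∅; g ≡ 0 at y ∈ ∅; common: ∅.
Collecting: common zeros = {(8, 6)}, so the count is 1.
Comparison with the Bézout bound: 1 ≤ 4 = deg(f)·deg(g), as expected for curves with no common component (the affine F_11-count falls short of the bound because intersections may lie at infinity, over extension fields, or carry multiplicity).


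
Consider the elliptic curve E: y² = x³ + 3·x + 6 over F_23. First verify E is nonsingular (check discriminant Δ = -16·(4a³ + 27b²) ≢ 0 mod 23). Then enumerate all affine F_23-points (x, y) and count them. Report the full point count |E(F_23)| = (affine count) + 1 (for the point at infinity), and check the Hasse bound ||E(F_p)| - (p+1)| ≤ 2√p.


Affine points = {(0, 11), (0, 12), (4, 6), (4, 17), (5, 10), (5, 13), (7, 5), (7, 18), (8, 6), (8, 17), (9, 7), (9, 16), (10, 1), (10, 22), (11, 6), (11, 17), (14, 3), (14, 20), (17, 5), (17, 18), (18, 2), (18, 21), (20, 4), (20, 19), (22, 5), (22, 18)}; affine count = 26; |E(F_23)| = 27.

Discriminant check: Δ ∝ 4a³ + 27b² = 4·3³ + 27·6² = 4·27 + 27·36 ≡ 22 (mod 23). Nonzero ⇒ E is nonsingular.
For each x ∈ F_23, compute rhs = x³ + 3·x + 6 mod 23, then count y ∈ F_23 with y² ≡ rhs.
  x = 0: rhs = 6, matching y values: 11, 12 (2 points).
  x = 1: rhs = 10, matching y values: none (0 points).
  x = 2: rhs = 20, matching y values: none (0 points).
  x = 3: rhs = 19, matching y values: none (0 points).
  x = 4: rhs = 13, matching y values: 6, 17 (2 points).
  x = 5: rhs = 8, matching y values: 10, 13 (2 points).
  x = 6: rhs = 10, matching y values: none (0 points).
  x = 7: rhs = 2, matching y values: 5, 18 (2 points).
  x = 8: rhs = 13, matching y values: 6, 17 (2 points).
  x = 9: rhs = 3, matching y values: 7, 16 (2 points).
  x = 10: rhs = 1, matching y values: 1, 22 (2 points).
  x = 11: rhs = 13, matching y values: 6, 17 (2 points).
  x = 12: rhs = 22, matching y values: none (0 points).
  x = 13: rhs = 11, matching y values: none (0 points).
  x = 14: rhs = 9, matching y values: 3, 20 (2 points).
  x = 15: rhs = 22, matching y values: none (0 points).
  x = 16: rhs = 10, matching y values: none (0 points).
  x = 17: rhs = 2, matching y values: 5, 18 (2 points).
  x = 18: rhs = 4, matching y values: 2, 21 (2 points).
  x = 19: rhs = 22, matching y values: none (0 points).
  x = 20: rhs = 16, matching y values: 4, 19 (2 points).
  x = 21: rhs = 15, matching y values: none (0 points).
  x = 22: rhs = 2, matching y values: 5, 18 (2 points).
Total affine count: 26.
Full point count |E(F_23)| = 26 + 1 = 27.
Hasse bound: |27 − (23+1)| = |3| = 3 ≤ 2√23 ≈ 9.5917 ✓.


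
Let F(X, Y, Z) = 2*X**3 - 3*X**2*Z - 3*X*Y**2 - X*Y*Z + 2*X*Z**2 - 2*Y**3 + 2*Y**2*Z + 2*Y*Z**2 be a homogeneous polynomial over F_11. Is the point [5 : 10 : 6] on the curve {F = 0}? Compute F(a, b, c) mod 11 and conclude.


F(5,10,6) ≡ 7 (mod 11); P is NOT on the curve.

Evaluate F(5, 10, 6) term-by-term (mod 11).
  2*X**3 ↦ 2·125·1·1 = 250
  -3*X**2*Z ↦ -3·25·1·6 = -450
  -3*X*Y**2 ↦ -3·5·100·1 = -1500
  -X*Y*Z ↦ -1·5·10·6 = -300
  2*X*Z**2 ↦ 2·5·1·36 = 360
  -2*Y**3 ↦ -2·1·1000·1 = -2000
  2*Y**2*Z ↦ 2·1·100·6 = 1200
  2*Y*Z**2 ↦ 2·1·10·36 = 720
Sum: F(5, 10, 6) = (250) + (-450) + (-1500) + (-300) + (360) + (-2000) + (1200) + (720) = -1720.
Reducing mod 11: -1720 ≡ 7 (mod 11).
Since F(a, b, c) ≡ 7 ≠ 0 (mod 11), P does NOT lie on the curve.


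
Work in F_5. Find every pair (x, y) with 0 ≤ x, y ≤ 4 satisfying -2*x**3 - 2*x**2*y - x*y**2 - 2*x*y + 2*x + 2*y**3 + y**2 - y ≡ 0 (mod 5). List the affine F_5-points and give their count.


Affine F_5-points: {(0, 0), (0, 3), (0, 4), (1, 0), (3, 2), (4, 0)}; count = 6.

For each of the 25 pairs (x, y) ∈ F_5², evaluate f(x, y) mod 5. Record the zeros.
  x = 0: [0↦0, 1↦2, 2↦3, 3↦0, 4↦0]  zeros at y ∈ {0, 3, 4}
  x = 1: [0↦0, 1↦2, 2↦1, 3↦4, 4↦3]  zeros at y ∈ {0}
  x = 2: [0↦3, 1↦1, 2↦4, 3↦4, 4↦3]  zeros at y ∈ ∅
  x = 3: [0↦2, 1↦2, 2↦0, 3↦3, 4↦3]  zeros at y ∈ {2}
  x = 4: [0↦0, 1↦3, 2↦2, 3↦4, 4↦1]  zeros at y ∈ {0}
Collecting zeros: affine points = {(0, 0), (0, 3), (0, 4), (1, 0), (3, 2), (4, 0)}.
Total count |C(F_5)_aff| = 6.


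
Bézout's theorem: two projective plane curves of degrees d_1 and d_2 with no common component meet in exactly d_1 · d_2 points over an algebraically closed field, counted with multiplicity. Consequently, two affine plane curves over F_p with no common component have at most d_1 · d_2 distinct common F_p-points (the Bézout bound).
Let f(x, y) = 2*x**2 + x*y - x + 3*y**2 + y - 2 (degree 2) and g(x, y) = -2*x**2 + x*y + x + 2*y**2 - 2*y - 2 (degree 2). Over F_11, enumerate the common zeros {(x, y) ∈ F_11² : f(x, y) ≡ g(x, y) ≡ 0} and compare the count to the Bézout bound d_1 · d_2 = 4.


Common zeros: {(0, 8), (1, 10), (2, 2)}; count = 3; Bézout bound = 4.

deg(f) = 2, deg(g) = 2, so Bézout bound = 4.
Scan x ∈ F_11. For each x, list the y ∈ F_11 with f(x, y) ≡ 0 and those with g(x, y) ≡ 0 (mod 11); the common zeros in that column are the intersection.
  x = 0: f ≡ 0 at y ∈ {8, 10}; g ≡ 0 at y ∈ {4, 8}; common: {8}.
  x = 1: f ≡ 0 at y ∈ {4, 10}; g ≡ 0 at y ∈ {7, 10}; common: {10}.
  x = 2: f ≡ 0 at y ∈ {2, 8}; g ≡ 0 at y ∈ {2, 9}; common: {2}.
  x = 3: f ≡ 0 at y ∈ {2, 4}; g ≡ 0 at y ∈ {7, 9}; common: ∅.
  x = 4: f ≡ 0 at y ∈ ∅; g ≡ 0 at y ∈ ∅; common: ∅.
  x = 5: f ≡ 0 at y ∈ {3, 6}; g ≡ 0 at y ∈ {2}; common: ∅.
  x = 6: f ≡ 0 at y ∈ ∅; g ≡ 0 at y ∈ ∅; common: ∅.
  x = 7: f ≡ 0 at y ∈ ∅; g ≡ 0 at y ∈ ∅; common: ∅.
  x = 8: f ≡ 0 at y ∈ ∅; g ≡ 0 at y ∈ {4}; common: ∅.
  x = 9: f ≡ 0 at y ∈ {6, 9}; g ≡ 0 at y ∈ ∅; common: ∅.
  x = 10: f ≡ 0 at y ∈ ∅; g ≡ 0 at y ∈ {8, 10}; common: ∅.
Collecting: common zeros = {(0, 8), (1, 10), (2, 2)}, so the count is 3.
Comparison with the Bézout bound: 3 ≤ 4 = deg(f)·deg(g), as expected for curves with no common component (the affine F_11-count falls short of the bound because intersections may lie at infinity, over extension fields, or carry multiplicity).


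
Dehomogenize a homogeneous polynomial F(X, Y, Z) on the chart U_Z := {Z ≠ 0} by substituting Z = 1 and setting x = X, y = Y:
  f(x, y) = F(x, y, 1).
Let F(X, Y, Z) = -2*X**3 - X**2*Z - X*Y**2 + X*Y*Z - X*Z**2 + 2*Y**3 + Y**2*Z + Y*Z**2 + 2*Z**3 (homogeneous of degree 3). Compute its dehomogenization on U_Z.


f(x, y) = -2*x**3 - x**2 - x*y**2 + x*y - x + 2*y**3 + y**2 + y + 2

On U_Z we set Z = 1. Each monomial c·X^i·Y^j·Z^k in F becomes c·x^i·y^j·1^k = c·x^i·y^j.
Substituting Z = 1: F(X, Y, 1) = -2*x**3 - x**2 - x*y**2 + x*y - x + 2*y**3 + y**2 + y + 2.
Note: deg(f) ≤ deg(F) = 3; strict inequality happens when F is divisible by Z (lost terms).


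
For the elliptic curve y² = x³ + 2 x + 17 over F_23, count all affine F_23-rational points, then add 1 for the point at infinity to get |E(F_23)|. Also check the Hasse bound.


Affine points = {(2, 11), (2, 12), (3, 2), (3, 21), (7, 11), (7, 12), (8, 4), (8, 19), (10, 5), (10, 18), (11, 6), (11, 17), (13, 3), (13, 20), (14, 11), (14, 12), (15, 8), (15, 15)}; affine count = 18; |E(F_23)| = 19.

Discriminant check: Δ ∝ 4a³ + 27b² = 4·2³ + 27·17² = 4·8 + 27·289 ≡ 15 (mod 23). Nonzero ⇒ E is nonsingular.
For each x ∈ F_23, compute rhs = x³ + 2·x + 17 mod 23, then count y ∈ F_23 with y² ≡ rhs.
  x = 0: rhs = 17, matching y values: none (0 points).
  x = 1: rhs = 20, matching y values: none (0 points).
  x = 2: rhs = 6, matching y values: 11, 12 (2 points).
  x = 3: rhs = 4, matching y values: 2, 21 (2 points).
  x = 4: rhs = 20, matching y values: none (0 points).
  x = 5: rhs = 14, matching y values: none (0 points).
  x = 6: rhs = 15, matching y values: none (0 points).
  x = 7: rhs = 6, matching y values: 11, 12 (2 points).
  x = 8: rhs = 16, matching y values: 4, 19 (2 points).
  x = 9: rhs = 5, matching y values: none (0 points).
  x = 10: rhs = 2, matching y values: 5, 18 (2 points).
  x = 11: rhs = 13, matching y values: 6, 17 (2 points).
  x = 12: rhs = 21, matching y values: none (0 points).
  x = 13: rhs = 9, matching y values: 3, 20 (2 points).
  x = 14: rhs = 6, matching y values: 11, 12 (2 points).
  x = 15: rhs = 18, matching y values: 8, 15 (2 points).
  x = 16: rhs = 5, matching y values: none (0 points).
  x = 17: rhs = 19, matching y values: none (0 points).
  x = 18: rhs = 20, matching y values: none (0 points).
  x = 19: rhs = 14, matching y values: none (0 points).
  x = 20: rhs = 7, matching y values: none (0 points).
  x = 21: rhs = 5, matching y values: none (0 points).
  x = 22: rhs = 14, matching y values: none (0 points).
Total affine count: 18.
Full point count |E(F_23)| = 18 + 1 = 19.
Hasse bound: |19 − (23+1)| = |-5| = 5 ≤ 2√23 ≈ 9.5917 ✓.


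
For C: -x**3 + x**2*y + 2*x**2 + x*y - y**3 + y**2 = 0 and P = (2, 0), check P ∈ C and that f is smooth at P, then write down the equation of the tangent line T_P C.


Tangent line at P: -4*x + 6*y + 8 = 0.

Step 1: f(2, 0) = 0, so P lies on C.
Step 2: partial derivatives
  f_x(x, y) = -3*x**2 + 2*x*y + 4*x + y, f_y(x, y) = x**2 + x - 3*y**2 + 2*y.
  f_x(P) = -4, f_y(P) = 6 (gradient nonzero, so P is smooth).
Step 3: tangent line at P: -4·(x − 2) + 6·(y − 0) = 0.
Expanding: -4*x + 6*y + 8 = 0.


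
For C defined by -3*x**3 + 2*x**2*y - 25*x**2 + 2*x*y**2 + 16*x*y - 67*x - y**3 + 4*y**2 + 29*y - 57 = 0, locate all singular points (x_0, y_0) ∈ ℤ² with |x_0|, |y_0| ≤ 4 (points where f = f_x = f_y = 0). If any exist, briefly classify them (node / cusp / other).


Singular points: {(-3, -1)}; classification: cusp.

Compute partial derivatives:
  f_x = -9*x**2 + 4*x*y - 50*x + 2*y**2 + 16*y - 67.
  f_y = 2*x**2 + 4*x*y + 16*x - 3*y**2 + 8*y + 29.
Scan x_0 ∈ {−4, ..., 4}. For each x_0, f_y(x_0, y) is a polynomial in y; find its integer roots y ∈ {−4, ..., 4}, then test f_x and f at those candidates.
  x = -4: f_y(-4, y) = -3*y**2 - 8*y - 3; no integer root y with |y| ≤ 4.
  x = -3: f_y(-3, y) = -3*y**2 - 4*y - 1; vanishes at y ∈ {-1}. (-3, -1): f_x = 0, f = 0 — SINGULAR.
  x = -2: f_y(-2, y) = 5 - 3*y**2; no integer root y with |y| ≤ 4.
  x = -1: f_y(-1, y) = -3*y**2 + 4*y + 15; vanishes at y ∈ {3}. (-1, 3): f_x = 28 ≠ 0.
  x = 0: f_y(0, y) = -3*y**2 + 8*y + 29; no integer root y with |y| ≤ 4.
  x = 1: f_y(1, y) = -3*y**2 + 12*y + 47; no integer root y with |y| ≤ 4.
  x = 2: f_y(2, y) = -3*y**2 + 16*y + 69; no integer root y with |y| ≤ 4.
  x = 3: f_y(3, y) = -3*y**2 + 20*y + 95; no integer root y with |y| ≤ 4.
  x = 4: f_y(4, y) = -3*y**2 + 24*y + 125; no integer root y with |y| ≤ 4.
Only singular point on the grid: (-3, -1).
Classify: substitute x = -3 + u, y = -1 + v and expand: f = -3*u**3 + 2*u**2*v + 2*u*v**2 - v**3 + v**2.
No constant or linear terms (consistent with a singular point). Quadratic part: v**2. Cubic part: -3*u**3 + 2*u**2*v + 2*u*v**2 - v**3.
The quadratic part v**2 is a perfect square, so there is a single (double) tangent line v = 0, i.e. y = -1. Restricting the cubic part to that line (v = 0) leaves -3*u**3 ≠ 0, so f is not divisible by v and the branch is v² ≈ 3*u**3 to lowest order — this is a cusp.
Classification: cusp.


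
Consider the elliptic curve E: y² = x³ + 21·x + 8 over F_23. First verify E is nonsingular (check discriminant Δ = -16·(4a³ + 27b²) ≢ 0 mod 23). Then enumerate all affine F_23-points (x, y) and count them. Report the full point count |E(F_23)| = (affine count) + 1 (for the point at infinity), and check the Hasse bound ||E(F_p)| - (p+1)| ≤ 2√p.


Affine points = {(0, 10), (0, 13), (2, 9), (2, 14), (3, 11), (3, 12), (4, 8), (4, 15), (5, 10), (5, 13), (9, 11), (9, 12), (11, 11), (11, 12), (15, 8), (15, 15), (16, 1), (16, 22), (18, 10), (18, 13), (21, 2), (21, 21), (22, 3), (22, 20)}; affine count = 24; |E(F_23)| = 25.

Discriminant check: Δ ∝ 4a³ + 27b² = 4·21³ + 27·8² = 4·9261 + 27·64 ≡ 17 (mod 23). Nonzero ⇒ E is nonsingular.
For each x ∈ F_23, compute rhs = x³ + 21·x + 8 mod 23, then count y ∈ F_23 with y² ≡ rhs.
  x = 0: rhs = 8, matching y values: 10, 13 (2 points).
  x = 1: rhs = 7, matching y values: none (0 points).
  x = 2: rhs = 12, matching y values: 9, 14 (2 points).
  x = 3: rhs = 6, matching y values: 11, 12 (2 points).
  x = 4: rhs = 18, matching y values: 8, 15 (2 points).
  x = 5: rhs = 8, matching y values: 10, 13 (2 points).
  x = 6: rhs = 5, matching y values: none (0 points).
  x = 7: rhs = 15, matching y values: none (0 points).
  x = 8: rhs = 21, matching y values: none (0 points).
  x = 9: rhs = 6, matching y values: 11, 12 (2 points).
  x = 10: rhs = 22, matching y values: none (0 points).
  x = 11: rhs = 6, matching y values: 11, 12 (2 points).
  x = 12: rhs = 10, matching y values: none (0 points).
  x = 13: rhs = 17, matching y values: none (0 points).
  x = 14: rhs = 10, matching y values: none (0 points).
  x = 15: rhs = 18, matching y values: 8, 15 (2 points).
  x = 16: rhs = 1, matching y values: 1, 22 (2 points).
  x = 17: rhs = 11, matching y values: none (0 points).
  x = 18: rhs = 8, matching y values: 10, 13 (2 points).
  x = 19: rhs = 21, matching y values: none (0 points).
  x = 20: rhs = 10, matching y values: none (0 points).
  x = 21: rhs = 4, matching y values: 2, 21 (2 points).
  x = 22: rhs = 9, matching y values: 3, 20 (2 points).
Total affine count: 24.
Full point count |E(F_23)| = 24 + 1 = 25.
Hasse bound: |25 − (23+1)| = |1| = 1 ≤ 2√23 ≈ 9.5917 ✓.


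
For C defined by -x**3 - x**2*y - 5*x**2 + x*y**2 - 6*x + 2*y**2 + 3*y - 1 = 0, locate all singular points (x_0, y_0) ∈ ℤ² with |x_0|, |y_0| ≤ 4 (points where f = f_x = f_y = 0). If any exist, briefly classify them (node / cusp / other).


Singular points: {(-1, -1)}; classification: node.

Compute partial derivatives:
  f_x = -3*x**2 - 2*x*y - 10*x + y**2 - 6.
  f_y = -x**2 + 2*x*y + 4*y + 3.
Scan x_0 ∈ {−4, ..., 4}. For each x_0, f_y(x_0, y) is a polynomial in y; find its integer roots y ∈ {−4, ..., 4}, then test f_x and f at those candidates.
  x = -4: f_y(-4, y) = -4*y - 13; no integer root y with |y| ≤ 4.
  x = -3: f_y(-3, y) = -2*y - 6; vanishes at y ∈ {-3}. (-3, -3): f_x = -12 ≠ 0.
  x = -2: f_y(-2, y) = -1; no integer root y with |y| ≤ 4.
  x = -1: f_y(-1, y) = 2*y + 2; vanishes at y ∈ {-1}. (-1, -1): f_x = 0, f = 0 — SINGULAR.
  x = 0: f_y(0, y) = 4*y + 3; no integer root y with |y| ≤ 4.
  x = 1: f_y(1, y) = 6*y + 2; no integer root y with |y| ≤ 4.
  x = 2: f_y(2, y) = 8*y - 1; no integer root y with |y| ≤ 4.
  x = 3: f_y(3, y) = 10*y - 6; no integer root y with |y| ≤ 4.
  x = 4: f_y(4, y) = 12*y - 13; no integer root y with |y| ≤ 4.
Only singular point on the grid: (-1, -1).
Classify: substitute x = -1 + u, y = -1 + v and expand: f = -u**3 - u**2*v - u**2 + u*v**2 + v**2.
No constant or linear terms (consistent with a singular point). Quadratic part: -u**2 + v**2. Cubic part: -u**3 - u**2*v + u*v**2.
The quadratic part v**2 - u**2 = (v − u)(v + u) splits into two distinct linear factors, so there are two distinct tangent lines y − -1 = ±(x − -1) — this is a node (ordinary double point).
Classification: node.


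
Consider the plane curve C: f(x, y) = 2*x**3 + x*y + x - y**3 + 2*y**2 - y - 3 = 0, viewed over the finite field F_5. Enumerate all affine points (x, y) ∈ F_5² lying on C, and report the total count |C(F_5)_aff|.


Affine F_5-points: {(0, 2), (0, 3), (1, 0), (1, 2), (2, 0), (3, 4), (4, 2)}; count = 7.

For each of the 25 pairs (x, y) ∈ F_5², evaluate f(x, y) mod 5. Record the zeros.
  x = 0: [0↦2, 1↦2, 2↦0, 3↦0, 4↦1]  zeros at y ∈ {2, 3}
  x = 1: [0↦0, 1↦1, 2↦0, 3↦1, 4↦3]  zeros at y ∈ {0, 2}
  x = 2: [0↦0, 1↦2, 2↦2, 3↦4, 4↦2]  zeros at y ∈ {0}
  x = 3: [0↦4, 1↦2, 2↦3, 3↦1, 4↦0]  zeros at y ∈ {4}
  x = 4: [0↦4, 1↦3, 2↦0, 3↦4, 4↦4]  zeros at y ∈ {2}
Collecting zeros: affine points = {(0, 2), (0, 3), (1, 0), (1, 2), (2, 0), (3, 4), (4, 2)}.
Total count |C(F_5)_aff| = 7.


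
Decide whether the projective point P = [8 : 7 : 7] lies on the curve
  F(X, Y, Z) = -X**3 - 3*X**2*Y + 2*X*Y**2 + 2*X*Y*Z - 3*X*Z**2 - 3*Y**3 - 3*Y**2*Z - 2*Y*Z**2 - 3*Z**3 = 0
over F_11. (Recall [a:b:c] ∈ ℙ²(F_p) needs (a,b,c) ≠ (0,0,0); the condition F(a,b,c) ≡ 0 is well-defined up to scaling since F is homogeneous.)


F(8,7,7) ≡ 10 (mod 11); P is NOT on the curve.

Evaluate F(8, 7, 7) term-by-term (mod 11).
  -X**3 ↦ -1·512·1·1 = -512
  -3*X**2*Y ↦ -3·64·7·1 = -1344
  2*X*Y**2 ↦ 2·8·49·1 = 784
  2*X*Y*Z ↦ 2·8·7·7 = 784
  -3*X*Z**2 ↦ -3·8·1·49 = -1176
  -3*Y**3 ↦ -3·1·343·1 = -1029
  -3*Y**2*Z ↦ -3·1·49·7 = -1029
  -2*Y*Z**2 ↦ -2·1·7·49 = -686
  -3*Z**3 ↦ -3·1·1·343 = -1029
Sum: F(8, 7, 7) = (-512) + (-1344) + (784) + (784) + (-1176) + (-1029) + (-1029) + (-686) + (-1029) = -5237.
Reducing mod 11: -5237 ≡ 10 (mod 11).
Since F(a, b, c) ≡ 10 ≠ 0 (mod 11), P does NOT lie on the curve.


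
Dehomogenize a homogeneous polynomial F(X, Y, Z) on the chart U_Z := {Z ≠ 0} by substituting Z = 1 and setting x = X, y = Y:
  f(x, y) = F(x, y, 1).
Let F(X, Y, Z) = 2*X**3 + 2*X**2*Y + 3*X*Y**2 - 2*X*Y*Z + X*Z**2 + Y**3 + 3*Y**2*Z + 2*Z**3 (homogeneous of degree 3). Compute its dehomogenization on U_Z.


f(x, y) = 2*x**3 + 2*x**2*y + 3*x*y**2 - 2*x*y + x + y**3 + 3*y**2 + 2

On U_Z we set Z = 1. Each monomial c·X^i·Y^j·Z^k in F becomes c·x^i·y^j·1^k = c·x^i·y^j.
Substituting Z = 1: F(X, Y, 1) = 2*x**3 + 2*x**2*y + 3*x*y**2 - 2*x*y + x + y**3 + 3*y**2 + 2.
Note: deg(f) ≤ deg(F) = 3; strict inequality happens when F is divisible by Z (lost terms).


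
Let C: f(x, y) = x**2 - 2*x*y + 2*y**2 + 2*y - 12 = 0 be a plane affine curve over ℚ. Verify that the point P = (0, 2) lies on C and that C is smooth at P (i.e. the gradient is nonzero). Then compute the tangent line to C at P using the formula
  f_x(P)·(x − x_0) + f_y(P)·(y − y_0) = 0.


Tangent line at P: -4*x + 10*y - 20 = 0.

Step 1: f(0, 2) = 0, so P lies on C.
Step 2: partial derivatives
  f_x(x, y) = 2*x - 2*y, f_y(x, y) = -2*x + 4*y + 2.
  f_x(P) = -4, f_y(P) = 10 (gradient nonzero, so P is smooth).
Step 3: tangent line at P: -4·(x − 0) + 10·(y − 2) = 0.
Expanding: -4*x + 10*y - 20 = 0.


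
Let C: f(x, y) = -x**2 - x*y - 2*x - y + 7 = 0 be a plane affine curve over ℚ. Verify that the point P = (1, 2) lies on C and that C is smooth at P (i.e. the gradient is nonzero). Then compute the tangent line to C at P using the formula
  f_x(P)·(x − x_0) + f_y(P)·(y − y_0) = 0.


Tangent line at P: -6*x - 2*y + 10 = 0.

Step 1: f(1, 2) = 0, so P lies on C.
Step 2: partial derivatives
  f_x(x, y) = -2*x - y - 2, f_y(x, y) = -x - 1.
  f_x(P) = -6, f_y(P) = -2 (gradient nonzero, so P is smooth).
Step 3: tangent line at P: -6·(x − 1) + -2·(y − 2) = 0.
Expanding: -6*x - 2*y + 10 = 0.


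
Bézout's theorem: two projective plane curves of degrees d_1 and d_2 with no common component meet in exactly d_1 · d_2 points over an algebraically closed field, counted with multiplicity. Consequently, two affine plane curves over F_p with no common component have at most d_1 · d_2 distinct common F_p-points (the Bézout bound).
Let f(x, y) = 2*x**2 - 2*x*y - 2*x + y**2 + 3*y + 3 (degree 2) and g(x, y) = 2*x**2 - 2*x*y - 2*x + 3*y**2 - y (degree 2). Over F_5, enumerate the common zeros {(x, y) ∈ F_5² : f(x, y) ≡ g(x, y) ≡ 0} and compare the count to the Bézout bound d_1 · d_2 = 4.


Common zeros: {(1, 1)}; count = 1; Bézout bound = 4.

deg(f) = 2, deg(g) = 2, so Bézout bound = 4.
Scan x ∈ F_5. For each x, list the y ∈ F_5 with f(x, y) ≡ 0 and those with g(x, y) ≡ 0 (mod 5); the common zeros in that column are the intersection.
  x = 0: f ≡ 0 at y ∈ ∅; g ≡ 0 at y ∈ {0, 2}; common: ∅.
  x = 1: f ≡ 0 at y ∈ {1, 3}; g ≡ 0 at y ∈ {0, 1}; common: {1}.
  x = 2: f ≡ 0 at y ∈ ∅; g ≡ 0 at y ∈ ∅; common: ∅.
  x = 3: f ≡ 0 at y ∈ {0, 3}; g ≡ 0 at y ∈ {2}; common: ∅.
  x = 4: f ≡ 0 at y ∈ ∅; g ≡ 0 at y ∈ ∅; common: ∅.
Collecting: common zeros = {(1, 1)}, so the count is 1.
Comparison with the Bézout bound: 1 ≤ 4 = deg(f)·deg(g), as expected for curves with no common component (the affine F_5-count falls short of the bound because intersections may lie at infinity, over extension fields, or carry multiplicity).


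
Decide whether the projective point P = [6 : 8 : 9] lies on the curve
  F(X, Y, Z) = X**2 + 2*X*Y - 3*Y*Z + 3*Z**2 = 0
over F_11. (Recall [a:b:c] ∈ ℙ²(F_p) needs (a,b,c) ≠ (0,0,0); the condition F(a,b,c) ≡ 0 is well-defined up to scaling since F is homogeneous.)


F(6,8,9) ≡ 5 (mod 11); P is NOT on the curve.

Evaluate F(6, 8, 9) term-by-term (mod 11).
  X**2 ↦ 1·36·1·1 = 36
  2*X*Y ↦ 2·6·8·1 = 96
  -3*Y*Z ↦ -3·1·8·9 = -216
  3*Z**2 ↦ 3·1·1·81 = 243
Sum: F(6, 8, 9) = (36) + (96) + (-216) + (243) = 159.
Reducing mod 11: 159 ≡ 5 (mod 11).
Since F(a, b, c) ≡ 5 ≠ 0 (mod 11), P does NOT lie on the curve.


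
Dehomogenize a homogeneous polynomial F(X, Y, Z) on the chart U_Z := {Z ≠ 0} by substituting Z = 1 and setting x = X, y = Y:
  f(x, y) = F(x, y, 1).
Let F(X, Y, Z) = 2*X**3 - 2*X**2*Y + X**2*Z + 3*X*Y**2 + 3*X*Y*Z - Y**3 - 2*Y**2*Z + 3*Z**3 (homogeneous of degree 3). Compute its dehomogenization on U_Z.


f(x, y) = 2*x**3 - 2*x**2*y + x**2 + 3*x*y**2 + 3*x*y - y**3 - 2*y**2 + 3

On U_Z we set Z = 1. Each monomial c·X^i·Y^j·Z^k in F becomes c·x^i·y^j·1^k = c·x^i·y^j.
Substituting Z = 1: F(X, Y, 1) = 2*x**3 - 2*x**2*y + x**2 + 3*x*y**2 + 3*x*y - y**3 - 2*y**2 + 3.
Note: deg(f) ≤ deg(F) = 3; strict inequality happens when F is divisible by Z (lost terms).


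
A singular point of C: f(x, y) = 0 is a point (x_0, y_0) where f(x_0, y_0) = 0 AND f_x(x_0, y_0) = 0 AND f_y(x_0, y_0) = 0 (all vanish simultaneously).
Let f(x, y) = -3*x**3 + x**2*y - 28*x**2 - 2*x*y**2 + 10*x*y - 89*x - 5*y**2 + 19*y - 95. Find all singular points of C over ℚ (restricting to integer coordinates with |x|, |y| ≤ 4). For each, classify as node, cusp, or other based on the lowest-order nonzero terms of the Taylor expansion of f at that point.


Singular points: {(-3, 1)}; classification: cusp.

Compute partial derivatives:
  f_x = -9*x**2 + 2*x*y - 56*x - 2*y**2 + 10*y - 89.
  f_y = x**2 - 4*x*y + 10*x - 10*y + 19.
Scan x_0 ∈ {−4, ..., 4}. For each x_0, f_y(x_0, y) is a polynomial in y; find its integer roots y ∈ {−4, ..., 4}, then test f_x and f at those candidates.
  x = -4: f_y(-4, y) = 6*y - 5; no integer root y with |y| ≤ 4.
  x = -3: f_y(-3, y) = 2*y - 2; vanishes at y ∈ {1}. (-3, 1): f_x = 0, f = 0 — SINGULAR.
  x = -2: f_y(-2, y) = 3 - 2*y; no integer root y with |y| ≤ 4.
  x = -1: f_y(-1, y) = 10 - 6*y; no integer root y with |y| ≤ 4.
  x = 0: f_y(0, y) = 19 - 10*y; no integer root y with |y| ≤ 4.
  x = 1: f_y(1, y) = 30 - 14*y; no integer root y with |y| ≤ 4.
  x = 2: f_y(2, y) = 43 - 18*y; no integer root y with |y| ≤ 4.
  x = 3: f_y(3, y) = 58 - 22*y; no integer root y with |y| ≤ 4.
  x = 4: f_y(4, y) = 75 - 26*y; no integer root y with |y| ≤ 4.
Only singular point on the grid: (-3, 1).
Classify: substitute x = -3 + u, y = 1 + v and expand: f = -3*u**3 + u**2*v - 2*u*v**2 + v**2.
No constant or linear terms (consistent with a singular point). Quadratic part: v**2. Cubic part: -3*u**3 + u**2*v - 2*u*v**2.
The quadratic part v**2 is a perfect square, so there is a single (double) tangent line v = 0, i.e. y = 1. Restricting the cubic part to that line (v = 0) leaves -3*u**3 ≠ 0, so f is not divisible by v and the branch is v² ≈ 3*u**3 to lowest order — this is a cusp.
Classification: cusp.


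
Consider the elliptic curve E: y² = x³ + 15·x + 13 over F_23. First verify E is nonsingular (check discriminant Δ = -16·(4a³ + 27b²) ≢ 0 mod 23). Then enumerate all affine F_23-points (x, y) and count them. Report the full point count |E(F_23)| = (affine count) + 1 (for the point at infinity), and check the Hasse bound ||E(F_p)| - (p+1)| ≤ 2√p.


Affine points = {(0, 6), (0, 17), (1, 11), (1, 12), (3, 4), (3, 19), (5, 11), (5, 12), (7, 1), (7, 22), (8, 1), (8, 22), (9, 7), (9, 16), (10, 6), (10, 17), (12, 9), (12, 14), (13, 6), (13, 17), (14, 0), (15, 5), (15, 18), (16, 5), (16, 18), (17, 11), (17, 12), (19, 2), (19, 21)}; affine count = 29; |E(F_23)| = 30.

Discriminant check: Δ ∝ 4a³ + 27b² = 4·15³ + 27·13² = 4·3375 + 27·169 ≡ 8 (mod 23). Nonzero ⇒ E is nonsingular.
For each x ∈ F_23, compute rhs = x³ + 15·x + 13 mod 23, then count y ∈ F_23 with y² ≡ rhs.
  x = 0: rhs = 13, matching y values: 6, 17 (2 points).
  x = 1: rhs = 6, matching y values: 11, 12 (2 points).
  x = 2: rhs = 5, matching y values: none (0 points).
  x = 3: rhs = 16, matching y values: 4, 19 (2 points).
  x = 4: rhs = 22, matching y values: none (0 points).
  x = 5: rhs = 6, matching y values: 11, 12 (2 points).
  x = 6: rhs = 20, matching y values: none (0 points).
  x = 7: rhs = 1, matching y values: 1, 22 (2 points).
  x = 8: rhs = 1, matching y values: 1, 22 (2 points).
  x = 9: rhs = 3, matching y values: 7, 16 (2 points).
  x = 10: rhs = 13, matching y values: 6, 17 (2 points).
  x = 11: rhs = 14, matching y values: none (0 points).
  x = 12: rhs = 12, matching y values: 9, 14 (2 points).
  x = 13: rhs = 13, matching y values: 6, 17 (2 points).
  x = 14: rhs = 0, matching y values: 0 (1 points).
  x = 15: rhs = 2, matching y values: 5, 18 (2 points).
  x = 16: rhs = 2, matching y values: 5, 18 (2 points).
  x = 17: rhs = 6, matching y values: 11, 12 (2 points).
  x = 18: rhs = 20, matching y values: none (0 points).
  x = 19: rhs = 4, matching y values: 2, 21 (2 points).
  x = 20: rhs = 10, matching y values: none (0 points).
  x = 21: rhs = 21, matching y values: none (0 points).
  x = 22: rhs = 20, matching y values: none (0 points).
Total affine count: 29.
Full point count |E(F_23)| = 29 + 1 = 30.
Hasse bound: |30 − (23+1)| = |6| = 6 ≤ 2√23 ≈ 9.5917 ✓.


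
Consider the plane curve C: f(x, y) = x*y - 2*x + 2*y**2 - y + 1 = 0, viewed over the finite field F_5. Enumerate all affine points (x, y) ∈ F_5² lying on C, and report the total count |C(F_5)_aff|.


Affine F_5-points: {(2, 1), (3, 0), (3, 4), (4, 3)}; count = 4.

For each of the 25 pairs (x, y) ∈ F_5², evaluate f(x, y) mod 5. Record the zeros.
  x = 0: [0↦1, 1↦2, 2↦2, 3↦1, 4↦4]  zeros at y ∈ ∅
  x = 1: [0↦4, 1↦1, 2↦2, 3↦2, 4↦1]  zeros at y ∈ ∅
  x = 2: [0↦2, 1↦0, 2↦2, 3↦3, 4↦3]  zeros at y ∈ {1}
  x = 3: [0↦0, 1↦4, 2↦2, 3↦4, 4↦0]  zeros at y ∈ {0, 4}
  x = 4: [0↦3, 1↦3, 2↦2, 3↦0, 4↦2]  zeros at y ∈ {3}
Collecting zeros: affine points = {(2, 1), (3, 0), (3, 4), (4, 3)}.
Total count |C(F_5)_aff| = 4.


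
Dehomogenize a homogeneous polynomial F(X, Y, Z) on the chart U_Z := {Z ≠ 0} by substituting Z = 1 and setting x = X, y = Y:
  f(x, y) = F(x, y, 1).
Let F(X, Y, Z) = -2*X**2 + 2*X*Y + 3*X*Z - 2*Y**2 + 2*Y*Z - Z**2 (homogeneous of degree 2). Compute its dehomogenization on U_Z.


f(x, y) = -2*x**2 + 2*x*y + 3*x - 2*y**2 + 2*y - 1

On U_Z we set Z = 1. Each monomial c·X^i·Y^j·Z^k in F becomes c·x^i·y^j·1^k = c·x^i·y^j.
Substituting Z = 1: F(X, Y, 1) = -2*x**2 + 2*x*y + 3*x - 2*y**2 + 2*y - 1.
Note: deg(f) ≤ deg(F) = 2; strict inequality happens when F is divisible by Z (lost terms).
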